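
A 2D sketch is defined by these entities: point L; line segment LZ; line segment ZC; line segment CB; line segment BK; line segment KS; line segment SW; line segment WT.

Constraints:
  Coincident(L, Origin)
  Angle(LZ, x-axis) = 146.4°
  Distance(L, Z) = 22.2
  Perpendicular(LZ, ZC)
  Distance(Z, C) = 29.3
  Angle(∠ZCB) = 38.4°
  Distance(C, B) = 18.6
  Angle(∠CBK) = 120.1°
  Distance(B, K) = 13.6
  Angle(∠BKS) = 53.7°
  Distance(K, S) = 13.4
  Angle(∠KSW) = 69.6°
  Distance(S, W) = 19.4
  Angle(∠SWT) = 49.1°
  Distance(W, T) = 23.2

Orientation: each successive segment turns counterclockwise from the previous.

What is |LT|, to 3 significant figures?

15.3

L is at the origin; LZ runs at 146.4° with length 22.2, so Z = (-18.5, 12.3). LZ is perpendicular to ZC, so ZC runs at -124°; with |ZC| = 29.3, C = (-34.7, -12.1). ∠ZCB = 38.4° gives CB at 18.0° from the x-axis; with |CB| = 18.6, B = (-17.0, -6.37). ∠CBK = 120.1° gives BK at 77.9° from the x-axis; with |BK| = 13.6, K = (-14.2, 6.93). ∠BKS = 53.7° gives KS at -156° from the x-axis; with |KS| = 13.4, S = (-26.4, 1.43). ∠KSW = 69.6° gives SW at -45.4° from the x-axis; with |SW| = 19.4, W = (-12.8, -12.4). ∠SWT = 49.1° gives WT at 85.5° from the x-axis; with |WT| = 23.2, T = (-10.9, 10.7). Then |LT| = |T − L| = 15.3.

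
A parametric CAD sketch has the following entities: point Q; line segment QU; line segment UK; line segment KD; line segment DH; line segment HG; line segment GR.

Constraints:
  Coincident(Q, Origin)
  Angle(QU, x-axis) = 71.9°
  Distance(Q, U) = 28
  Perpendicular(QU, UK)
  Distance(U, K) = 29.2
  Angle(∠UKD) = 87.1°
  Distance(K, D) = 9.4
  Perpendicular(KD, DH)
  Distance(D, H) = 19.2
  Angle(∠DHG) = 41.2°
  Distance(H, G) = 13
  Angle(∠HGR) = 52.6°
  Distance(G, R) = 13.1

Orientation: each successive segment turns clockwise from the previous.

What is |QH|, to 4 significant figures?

21.79

Q is at the origin; QU runs at 71.9° with length 28.0, so U = (8.699, 26.61). QU is perpendicular to UK, so UK runs at -18.10°; with |UK| = 29.2, K = (36.45, 17.54). ∠UKD = 87.1° gives KD at -111.0° from the x-axis; with |KD| = 9.4, D = (33.09, 8.767). The perpendicularity gives DH at right angles to KD, so DH runs at 159.0°; with |DH| = 19.2, H = (15.16, 15.65). Then |QH| = |H − Q| = 21.79.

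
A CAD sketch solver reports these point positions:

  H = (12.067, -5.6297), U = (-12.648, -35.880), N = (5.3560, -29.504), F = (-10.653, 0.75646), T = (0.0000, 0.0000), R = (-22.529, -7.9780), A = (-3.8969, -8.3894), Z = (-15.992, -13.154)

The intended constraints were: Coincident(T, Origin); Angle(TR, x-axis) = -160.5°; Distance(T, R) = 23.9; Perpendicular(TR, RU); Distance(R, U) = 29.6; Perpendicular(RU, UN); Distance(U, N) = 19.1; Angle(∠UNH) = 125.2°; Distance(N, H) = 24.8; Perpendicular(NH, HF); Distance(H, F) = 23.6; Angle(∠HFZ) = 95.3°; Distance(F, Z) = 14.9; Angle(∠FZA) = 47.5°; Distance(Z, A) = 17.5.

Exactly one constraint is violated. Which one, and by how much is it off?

Distance(Z, A) = 17.5 — off by 4.50.

T = (0.00, 0.00) ✓; TR at -160.5° ✓; |TR| = 23.90 ✓; ∠(TR, RU) = 90.00° ✓; |RU| = 29.60 ✓; ∠(RU, UN) = 90.00° ✓; |UN| = 19.10 ✓; ∠UNH = 125.2° ✓; |NH| = 24.80 ✓; ∠(NH, HF) = 90.00° ✓; |HF| = 23.60 ✓; ∠HFZ = 95.30° ✓; |FZ| = 14.90 ✓; ∠FZA = 47.50° ✓; |ZA| = 13.00 ✗.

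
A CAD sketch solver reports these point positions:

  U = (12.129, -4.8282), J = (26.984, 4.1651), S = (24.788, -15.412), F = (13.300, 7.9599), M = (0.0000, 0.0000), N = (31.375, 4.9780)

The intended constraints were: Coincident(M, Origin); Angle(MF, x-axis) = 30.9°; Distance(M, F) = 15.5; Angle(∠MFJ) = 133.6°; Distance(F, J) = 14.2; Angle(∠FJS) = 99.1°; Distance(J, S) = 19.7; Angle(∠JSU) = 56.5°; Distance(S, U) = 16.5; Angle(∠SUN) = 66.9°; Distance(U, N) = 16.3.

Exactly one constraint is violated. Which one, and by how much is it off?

Distance(U, N) = 16.3 — off by 5.30.

M = (0.00, 0.00) ✓; MF at 30.90° ✓; |MF| = 15.50 ✓; ∠MFJ = 133.6° ✓; |FJ| = 14.20 ✓; ∠FJS = 99.10° ✓; |JS| = 19.70 ✓; ∠JSU = 56.50° ✓; |SU| = 16.50 ✓; ∠SUN = 66.90° ✓; |UN| = 21.60 ✗.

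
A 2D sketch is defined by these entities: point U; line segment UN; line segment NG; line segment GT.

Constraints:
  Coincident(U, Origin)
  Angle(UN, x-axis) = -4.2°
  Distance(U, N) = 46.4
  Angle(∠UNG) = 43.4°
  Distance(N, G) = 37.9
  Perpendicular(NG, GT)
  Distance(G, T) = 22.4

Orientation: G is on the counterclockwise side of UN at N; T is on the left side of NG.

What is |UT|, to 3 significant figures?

10.4

U is at the origin; UN runs at -4.2° with length 46.4, so N = 46.4·(cos -4.2°, sin -4.2°) = (46.3, -3.40). ∠UNG = 43.4°, so NG runs at -4.2° + (180° − 43.4°) = 132° from the x-axis; with |NG| = 37.9, G = N + 37.9·(cos 132°, sin 132°) = (20.7, 24.6). NG ⟂ GT; with |GT| = 22.4 on the left of NG, T = G + 22.4·(-0.738, -0.674) = (4.18, 9.48). Then |UT| = |T − U| = 10.4.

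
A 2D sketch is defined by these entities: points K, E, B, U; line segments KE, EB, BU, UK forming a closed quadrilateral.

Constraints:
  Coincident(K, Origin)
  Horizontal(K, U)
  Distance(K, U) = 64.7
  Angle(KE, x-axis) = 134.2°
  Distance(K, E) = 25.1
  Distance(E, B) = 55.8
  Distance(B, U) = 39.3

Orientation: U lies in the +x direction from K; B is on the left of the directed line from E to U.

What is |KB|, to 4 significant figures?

46.82

K is at the origin; KU is horizontal with |KU| = 64.7 and U in +x, so U = (64.7, 0). KE runs at 134.2° with |KE| = 25.1, so E = (-17.50, 17.99). B is determined by |EB| = 55.8 and |BU| = 39.3 together: it lies at the intersection of circle(E, 55.8) and circle(U, 39.3). With |EU| = 84.15, the foot of the radical line on EU is 51.40 from E and the perpendicular offset is √(55.8² − 51.40²) = 21.73. Taking the left-of-EU solution: B = (37.35, 28.23).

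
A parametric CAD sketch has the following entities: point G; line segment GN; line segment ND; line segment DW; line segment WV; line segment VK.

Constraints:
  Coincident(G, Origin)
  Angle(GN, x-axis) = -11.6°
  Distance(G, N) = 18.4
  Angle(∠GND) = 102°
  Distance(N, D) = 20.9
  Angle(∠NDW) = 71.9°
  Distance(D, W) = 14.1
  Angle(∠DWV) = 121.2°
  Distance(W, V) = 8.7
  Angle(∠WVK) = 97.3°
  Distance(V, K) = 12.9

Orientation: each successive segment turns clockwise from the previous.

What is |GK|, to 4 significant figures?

16.46

∠DWV = 121.2° gives WV at 103.5° from the x-axis; with |WV| = 8.7, V = (2.707, -11.85). ∠WVK = 97.3° gives VK at 20.80° from the x-axis; with |VK| = 12.9, K = (14.77, -7.272). Then |GK| = |K − G| = 16.46.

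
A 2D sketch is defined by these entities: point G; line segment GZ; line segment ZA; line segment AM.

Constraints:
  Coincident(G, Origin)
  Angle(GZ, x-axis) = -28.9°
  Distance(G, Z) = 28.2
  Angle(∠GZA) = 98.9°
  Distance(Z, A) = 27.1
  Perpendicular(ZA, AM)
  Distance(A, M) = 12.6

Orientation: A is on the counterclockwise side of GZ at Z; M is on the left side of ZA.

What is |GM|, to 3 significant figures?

35.0

∠GZA = 98.9°, so ZA runs at -28.9° + (180° − 98.9°) = 52.2° from the x-axis; with |ZA| = 27.1, A = Z + 27.1·(cos 52.2°, sin 52.2°) = (41.3, 7.78). The perpendicularity gives AM at right angles to ZA; with |AM| = 12.6 on the left of ZA, M = A + 12.6·(-0.790, 0.613) = (31.3, 15.5). Then |GM| = |M − G| = 35.0.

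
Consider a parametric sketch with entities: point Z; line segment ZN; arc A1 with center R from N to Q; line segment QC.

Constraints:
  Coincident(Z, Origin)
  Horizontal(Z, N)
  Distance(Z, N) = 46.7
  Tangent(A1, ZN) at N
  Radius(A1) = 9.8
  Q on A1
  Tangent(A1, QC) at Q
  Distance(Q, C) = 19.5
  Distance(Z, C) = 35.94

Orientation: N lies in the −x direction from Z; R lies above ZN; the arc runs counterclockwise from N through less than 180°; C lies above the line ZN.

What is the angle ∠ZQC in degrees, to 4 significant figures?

67.63°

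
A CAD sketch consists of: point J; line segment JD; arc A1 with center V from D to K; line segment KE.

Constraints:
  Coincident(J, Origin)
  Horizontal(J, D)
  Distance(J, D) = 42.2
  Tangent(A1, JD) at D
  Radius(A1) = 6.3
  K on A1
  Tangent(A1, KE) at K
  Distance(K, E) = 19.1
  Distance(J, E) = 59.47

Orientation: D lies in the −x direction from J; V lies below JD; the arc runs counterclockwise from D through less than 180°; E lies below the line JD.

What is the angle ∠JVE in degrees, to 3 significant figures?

140°

J is at the origin; JD is horizontal with |JD| = 42.2 and D on the −x side, so D = (-42.2, 0.00). Tangency of A1 to JD means the radius VD is perpendicular to JD, so V = D + (0, -6.3) = (-42.2, -6.30). Since VK ⟂ KE (tangency), |VE| = √(6.3² + 19.1²) = 20.1 regardless of where K sits on A1. So E lies on both circle(J, 59.47) and circle(V, 20.1); the below-JD intersection is E = (-55.5, -21.4). K is the foot of the tangent from E: K = (-48.0, -3.83).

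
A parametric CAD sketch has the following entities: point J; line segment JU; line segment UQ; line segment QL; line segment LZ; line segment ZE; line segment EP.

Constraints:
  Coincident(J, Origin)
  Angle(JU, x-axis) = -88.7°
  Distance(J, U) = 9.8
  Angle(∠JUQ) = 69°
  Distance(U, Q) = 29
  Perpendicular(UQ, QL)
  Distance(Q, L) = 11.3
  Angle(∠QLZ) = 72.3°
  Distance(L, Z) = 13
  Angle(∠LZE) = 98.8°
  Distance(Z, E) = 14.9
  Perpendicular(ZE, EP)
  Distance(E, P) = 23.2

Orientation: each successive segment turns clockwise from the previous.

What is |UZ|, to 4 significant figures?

18.17

J is at the origin; JU runs at -88.7° with length 9.8, so U = (0.2223, -9.797). ∠JUQ = 69.0° gives UQ at 160.3° from the x-axis; with |UQ| = 29.0, Q = (-27.08, -0.02172). UQ ⟂ QL, so QL runs at 70.30°; with |QL| = 11.3, L = (-23.27, 10.62). ∠QLZ = 72.3° gives LZ at -37.40° from the x-axis; with |LZ| = 13.0, Z = (-12.94, 2.721). Then |UZ| = |Z − U| = 18.17.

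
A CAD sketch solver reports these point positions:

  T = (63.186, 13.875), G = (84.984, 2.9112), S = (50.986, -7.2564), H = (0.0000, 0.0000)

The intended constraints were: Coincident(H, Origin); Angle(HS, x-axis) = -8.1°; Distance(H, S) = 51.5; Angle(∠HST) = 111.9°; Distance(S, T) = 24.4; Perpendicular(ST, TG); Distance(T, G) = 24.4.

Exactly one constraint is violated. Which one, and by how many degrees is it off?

Perpendicular(ST, TG) — off by 3.30°.

H = (0.00, 0.00) ✓; HS at -8.100° ✓; |HS| = 51.50 ✓; ∠HST = 111.9° ✓; |ST| = 24.40 ✓; ∠(ST, TG) = 86.70° ✗; |TG| = 24.40 ✓.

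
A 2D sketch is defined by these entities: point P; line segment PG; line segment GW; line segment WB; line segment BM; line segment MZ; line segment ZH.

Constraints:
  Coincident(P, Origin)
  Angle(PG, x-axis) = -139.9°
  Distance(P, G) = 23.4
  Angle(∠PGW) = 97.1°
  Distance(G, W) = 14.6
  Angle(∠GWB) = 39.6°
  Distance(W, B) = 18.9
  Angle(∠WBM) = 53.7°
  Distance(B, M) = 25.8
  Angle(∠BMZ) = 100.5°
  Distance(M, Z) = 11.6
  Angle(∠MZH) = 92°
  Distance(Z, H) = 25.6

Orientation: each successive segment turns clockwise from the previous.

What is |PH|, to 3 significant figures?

24.8

P is at the origin; PG runs at -139.9° with length 23.4, so G = (-17.9, -15.1). ∠PGW = 97.1° gives GW at 137° from the x-axis; with |GW| = 14.6, W = (-28.6, -5.15). ∠GWB = 39.6° gives WB at -3.20° from the x-axis; with |WB| = 18.9, B = (-9.74, -6.21). ∠WBM = 53.7° gives BM at -130° from the x-axis; with |BM| = 25.8, M = (-26.2, -26.1). ∠BMZ = 100.5° gives MZ at 151° from the x-axis; with |MZ| = 11.6, Z = (-36.3, -20.5). ∠MZH = 92.0° gives ZH at 63.0° from the x-axis; with |ZH| = 25.6, H = (-24.7, 2.32). Then |PH| = |H − P| = 24.8.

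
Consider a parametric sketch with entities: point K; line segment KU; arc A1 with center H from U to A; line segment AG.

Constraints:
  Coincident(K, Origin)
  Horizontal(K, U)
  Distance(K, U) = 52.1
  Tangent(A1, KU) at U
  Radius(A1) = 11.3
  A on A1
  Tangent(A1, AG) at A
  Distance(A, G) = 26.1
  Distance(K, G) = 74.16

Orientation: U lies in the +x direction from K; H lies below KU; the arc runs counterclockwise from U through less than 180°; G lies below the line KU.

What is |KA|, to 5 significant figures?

48.838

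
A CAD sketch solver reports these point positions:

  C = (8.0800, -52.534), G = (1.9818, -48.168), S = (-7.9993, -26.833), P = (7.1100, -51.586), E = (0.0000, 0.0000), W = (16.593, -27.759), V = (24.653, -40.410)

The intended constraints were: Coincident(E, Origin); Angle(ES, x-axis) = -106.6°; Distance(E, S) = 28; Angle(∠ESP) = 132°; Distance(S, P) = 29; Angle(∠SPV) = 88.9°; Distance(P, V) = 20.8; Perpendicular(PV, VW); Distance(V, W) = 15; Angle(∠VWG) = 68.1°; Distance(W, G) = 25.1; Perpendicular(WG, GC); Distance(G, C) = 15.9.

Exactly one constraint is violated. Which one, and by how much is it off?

Distance(G, C) = 15.9 — off by 8.40.

E = (0.00, 0.00) ✓; ES at -106.6° ✓; |ES| = 28.00 ✓; ∠ESP = 132.0° ✓; |SP| = 29.00 ✓; ∠SPV = 88.90° ✓; |PV| = 20.80 ✓; ∠(PV, VW) = 90.00° ✓; |VW| = 15.00 ✓; ∠VWG = 68.10° ✓; |WG| = 25.10 ✓; ∠(WG, GC) = 90.00° ✓; |GC| = 7.500 ✗.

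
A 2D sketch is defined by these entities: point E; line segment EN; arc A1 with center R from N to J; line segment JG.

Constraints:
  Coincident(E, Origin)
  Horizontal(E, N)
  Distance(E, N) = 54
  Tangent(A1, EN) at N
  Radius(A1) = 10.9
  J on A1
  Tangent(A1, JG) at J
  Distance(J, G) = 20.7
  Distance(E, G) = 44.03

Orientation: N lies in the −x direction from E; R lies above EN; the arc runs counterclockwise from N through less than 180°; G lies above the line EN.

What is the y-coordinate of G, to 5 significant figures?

25.614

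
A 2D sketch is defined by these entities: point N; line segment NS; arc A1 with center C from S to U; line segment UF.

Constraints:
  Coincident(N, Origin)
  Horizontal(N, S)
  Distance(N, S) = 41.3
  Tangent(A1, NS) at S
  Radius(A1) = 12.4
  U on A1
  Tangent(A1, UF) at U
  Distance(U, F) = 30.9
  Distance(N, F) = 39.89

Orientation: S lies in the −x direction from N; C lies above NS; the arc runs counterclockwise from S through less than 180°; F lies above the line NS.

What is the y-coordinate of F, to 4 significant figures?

35.79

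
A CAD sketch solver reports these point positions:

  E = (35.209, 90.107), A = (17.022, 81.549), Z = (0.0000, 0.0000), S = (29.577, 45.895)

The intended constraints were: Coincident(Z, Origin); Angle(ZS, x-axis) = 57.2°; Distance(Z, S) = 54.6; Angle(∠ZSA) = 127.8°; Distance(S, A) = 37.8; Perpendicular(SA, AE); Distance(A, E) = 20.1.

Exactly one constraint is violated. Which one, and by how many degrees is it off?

Perpendicular(SA, AE) — off by 5.80°.

Z = (0.00, 0.00) ✓; ZS at 57.20° ✓; |ZS| = 54.60 ✓; ∠ZSA = 127.8° ✓; |SA| = 37.80 ✓; ∠(SA, AE) = 84.20° ✗; |AE| = 20.10 ✓.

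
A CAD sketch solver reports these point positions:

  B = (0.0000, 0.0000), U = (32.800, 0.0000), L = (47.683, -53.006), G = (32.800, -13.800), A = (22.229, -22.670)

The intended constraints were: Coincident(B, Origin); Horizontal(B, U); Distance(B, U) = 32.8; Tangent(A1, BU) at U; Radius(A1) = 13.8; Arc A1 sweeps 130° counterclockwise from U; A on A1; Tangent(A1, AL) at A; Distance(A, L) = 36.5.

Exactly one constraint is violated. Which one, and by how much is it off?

Distance(A, L) = 36.5 — off by 3.10.

B = (0.00, 0.00) ✓; B.y = 0.00, U.y = 0.00 ✓; |BU| = 32.80 ✓; ∠(GU, UB) = 90.00° ✓; |GU| = 13.80 ✓; bearing(G→A) − bearing(G→U) = 130.0° ✓; |GA| = 13.80 ✓; ∠(GA, AL) = 90.00° ✓; |AL| = 39.60 ✗.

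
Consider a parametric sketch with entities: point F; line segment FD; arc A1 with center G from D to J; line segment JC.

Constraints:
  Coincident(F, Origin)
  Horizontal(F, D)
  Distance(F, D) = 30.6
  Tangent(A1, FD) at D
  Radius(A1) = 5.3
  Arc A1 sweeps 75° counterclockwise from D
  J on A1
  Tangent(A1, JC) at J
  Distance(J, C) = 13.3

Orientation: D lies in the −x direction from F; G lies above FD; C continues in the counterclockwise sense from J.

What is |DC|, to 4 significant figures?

18.83

F is at the origin; FD is horizontal with |FD| = 30.6 and D on the −x side, so D = (-30.60, 0.000). Tangency of A1 to FD means the radius GD is perpendicular to FD, so G = D + (0, 5.3) = (-30.60, 5.300). On A1, D sits at bearing -90° from G; a 75° counterclockwise sweep puts J at bearing -15°, so J = G + 5.3·(cos -15°, sin -15°) = (-25.48, 3.928). Tangency of A1 to JC means the radius GJ is perpendicular to JC, so JC runs along (−sin -15°, cos -15°); with |JC| = 13.3, C = (-22.04, 16.78). Then |DC| = |C − D| = 18.83.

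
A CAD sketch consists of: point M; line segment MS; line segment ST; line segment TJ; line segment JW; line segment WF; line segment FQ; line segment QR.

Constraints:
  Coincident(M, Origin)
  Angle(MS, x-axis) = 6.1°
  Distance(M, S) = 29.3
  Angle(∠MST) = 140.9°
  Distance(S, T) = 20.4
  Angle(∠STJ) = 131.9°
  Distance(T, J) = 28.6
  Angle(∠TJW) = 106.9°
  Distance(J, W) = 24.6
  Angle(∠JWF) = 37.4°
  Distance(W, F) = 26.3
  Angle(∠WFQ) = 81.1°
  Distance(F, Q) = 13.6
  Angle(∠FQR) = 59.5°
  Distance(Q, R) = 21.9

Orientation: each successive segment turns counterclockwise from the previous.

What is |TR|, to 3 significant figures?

35.5

M is at the origin; MS runs at 6.1° with length 29.3, so S = (29.1, 3.11). ∠MST = 140.9° gives ST at 45.2° from the x-axis; with |ST| = 20.4, T = (43.5, 17.6). ∠STJ = 131.9° gives TJ at 93.3° from the x-axis; with |TJ| = 28.6, J = (41.9, 46.1). ∠TJW = 106.9° gives JW at 166° from the x-axis; with |JW| = 24.6, W = (18.0, 51.9). ∠JWF = 37.4° gives WF at -51.0° from the x-axis; with |WF| = 26.3, F = (34.5, 31.5). ∠WFQ = 81.1° gives FQ at 47.9° from the x-axis; with |FQ| = 13.6, Q = (43.6, 41.6). ∠FQR = 59.5° gives QR at 168° from the x-axis; with |QR| = 21.9, R = (22.2, 46.0). Then |TR| = |R − T| = 35.5.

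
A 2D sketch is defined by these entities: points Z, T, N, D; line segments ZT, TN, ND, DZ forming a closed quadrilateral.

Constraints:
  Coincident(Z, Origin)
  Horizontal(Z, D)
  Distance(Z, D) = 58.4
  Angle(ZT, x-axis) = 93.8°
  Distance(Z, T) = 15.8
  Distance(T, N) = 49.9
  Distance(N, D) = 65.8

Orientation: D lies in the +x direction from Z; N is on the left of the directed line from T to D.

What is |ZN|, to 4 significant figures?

63.22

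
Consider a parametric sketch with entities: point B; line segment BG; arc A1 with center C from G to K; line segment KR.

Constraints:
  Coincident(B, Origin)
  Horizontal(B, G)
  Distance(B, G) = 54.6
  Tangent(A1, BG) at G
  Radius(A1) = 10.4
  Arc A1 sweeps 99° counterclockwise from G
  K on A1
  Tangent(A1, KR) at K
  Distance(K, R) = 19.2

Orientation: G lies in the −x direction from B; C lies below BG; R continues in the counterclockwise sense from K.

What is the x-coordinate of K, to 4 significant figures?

-64.87

Since A1 is tangent to BG there, CG ⟂ BG, so C = G + (0, -10.4) = (-54.60, -10.40). On A1, G sits at bearing 90° from C; a 99° counterclockwise sweep puts K at bearing 189°, so K = C + 10.4·(cos 189°, sin 189°) = (-64.87, -12.03). So K.x = -64.87.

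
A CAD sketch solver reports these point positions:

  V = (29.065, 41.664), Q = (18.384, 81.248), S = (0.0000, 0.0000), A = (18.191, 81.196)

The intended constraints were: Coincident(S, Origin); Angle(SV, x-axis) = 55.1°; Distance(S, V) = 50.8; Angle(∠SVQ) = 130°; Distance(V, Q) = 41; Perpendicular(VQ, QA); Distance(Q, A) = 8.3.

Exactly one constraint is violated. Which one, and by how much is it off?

Distance(Q, A) = 8.3 — off by 8.10.

S = (0.00, 0.00) ✓; SV at 55.10° ✓; |SV| = 50.80 ✓; ∠SVQ = 130.0° ✓; |VQ| = 41.00 ✓; ∠(VQ, QA) = 89.98° ✓; |QA| = 0.1999 ✗.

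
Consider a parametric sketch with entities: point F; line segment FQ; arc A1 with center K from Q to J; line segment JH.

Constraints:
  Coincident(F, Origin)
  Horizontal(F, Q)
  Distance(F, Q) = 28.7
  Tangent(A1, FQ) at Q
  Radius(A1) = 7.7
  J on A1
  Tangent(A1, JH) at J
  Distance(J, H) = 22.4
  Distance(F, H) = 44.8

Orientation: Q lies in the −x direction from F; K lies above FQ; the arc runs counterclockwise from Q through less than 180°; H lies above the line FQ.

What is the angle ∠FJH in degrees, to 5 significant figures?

144.77°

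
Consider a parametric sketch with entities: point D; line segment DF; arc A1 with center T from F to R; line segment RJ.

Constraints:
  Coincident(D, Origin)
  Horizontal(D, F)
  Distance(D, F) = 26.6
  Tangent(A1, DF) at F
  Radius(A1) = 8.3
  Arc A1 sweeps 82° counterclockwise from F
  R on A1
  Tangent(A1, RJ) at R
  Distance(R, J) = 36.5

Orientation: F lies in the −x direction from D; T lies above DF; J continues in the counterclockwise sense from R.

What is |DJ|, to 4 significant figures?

45.29

On A1, F sits at bearing -90° from T; an 82° counterclockwise sweep puts R at bearing -8°, so R = T + 8.3·(cos -8°, sin -8°) = (-18.38, 7.145). The tangent condition forces TR to be normal to RJ, so RJ runs along (−sin -8°, cos -8°); with |RJ| = 36.5, J = (-13.30, 43.29). Then |DJ| = |J − D| = 45.29.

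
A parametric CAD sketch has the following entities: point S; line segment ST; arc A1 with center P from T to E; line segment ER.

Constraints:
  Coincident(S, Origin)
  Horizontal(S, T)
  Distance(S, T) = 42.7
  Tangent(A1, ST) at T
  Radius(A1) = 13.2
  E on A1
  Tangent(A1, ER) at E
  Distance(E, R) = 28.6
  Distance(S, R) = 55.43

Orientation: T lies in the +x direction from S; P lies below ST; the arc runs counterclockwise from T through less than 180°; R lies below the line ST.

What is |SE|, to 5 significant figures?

33.398

Checks: |PT| = 13.20 ✓; |PE| = 13.20 ✓; ∠(PE, ER) = 90.00° ✓; |ER| = 28.60 ✓; |SR| = 55.43 ✓.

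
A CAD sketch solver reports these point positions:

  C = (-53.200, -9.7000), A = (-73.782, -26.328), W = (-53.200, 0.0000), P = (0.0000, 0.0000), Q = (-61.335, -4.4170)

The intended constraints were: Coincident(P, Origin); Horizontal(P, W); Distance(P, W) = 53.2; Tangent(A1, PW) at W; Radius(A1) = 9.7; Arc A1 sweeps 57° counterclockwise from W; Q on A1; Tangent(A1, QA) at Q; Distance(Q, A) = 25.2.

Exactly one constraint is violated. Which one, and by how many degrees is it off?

Tangent(A1, QA) at Q — off by 3.40°.

P = (0.00, 0.00) ✓; P.y = 0.00, W.y = 0.00 ✓; |PW| = 53.20 ✓; ∠(CW, WP) = 90.00° ✓; |CW| = 9.700 ✓; bearing(C→Q) − bearing(C→W) = 57.00° ✓; |CQ| = 9.700 ✓; ∠(CQ, QA) = 86.60° ✗; |QA| = 25.20 ✓.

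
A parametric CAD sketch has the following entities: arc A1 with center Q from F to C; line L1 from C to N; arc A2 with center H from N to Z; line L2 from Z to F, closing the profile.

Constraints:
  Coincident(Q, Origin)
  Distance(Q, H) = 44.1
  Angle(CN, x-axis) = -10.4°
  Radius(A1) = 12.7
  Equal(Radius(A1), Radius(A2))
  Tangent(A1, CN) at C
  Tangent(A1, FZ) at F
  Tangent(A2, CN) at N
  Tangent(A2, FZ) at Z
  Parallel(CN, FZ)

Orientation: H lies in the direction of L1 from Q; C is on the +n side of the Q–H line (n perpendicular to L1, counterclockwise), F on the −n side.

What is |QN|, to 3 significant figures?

45.9

The slot axis is L1's direction at -10.4°, so u = (cos -10.4°, sin -10.4°) = (0.984, -0.181) and n = (−sin -10.4°, cos -10.4°) = (0.181, 0.984). Q is at the origin and H lies 44.1 along u from Q, so H = 44.1·u = (43.4, -7.96). Tangency of A1 to both parallel lines with radius 12.7 puts C and F at Q ± 12.7·n: C = (2.29, 12.5), F = (-2.29, -12.5). Equal radii place N and Z the same way about H: N = H + 12.7·n = (45.7, 4.53), Z = H − 12.7·n = (41.1, -20.5). Then |QN| = |N − Q| = 45.9.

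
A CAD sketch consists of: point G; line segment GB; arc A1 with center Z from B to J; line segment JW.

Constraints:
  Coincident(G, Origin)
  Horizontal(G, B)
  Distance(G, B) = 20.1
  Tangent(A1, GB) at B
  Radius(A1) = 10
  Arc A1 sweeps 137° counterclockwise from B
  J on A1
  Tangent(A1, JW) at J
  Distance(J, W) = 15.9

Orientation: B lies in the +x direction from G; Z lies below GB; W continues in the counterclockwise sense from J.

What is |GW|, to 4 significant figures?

37.59

G is at the origin; G and B share the same y with |GB| = 20.1 and B on the +x side, so B = (20.10, 0.000). The tangent condition forces ZB to be normal to GB, so Z = B + (0, -10) = (20.10, -10.00). On A1, B sits at bearing 90° from Z; a 137° counterclockwise sweep puts J at bearing 227°, so J = Z + 10.0·(cos 227°, sin 227°) = (13.28, -17.31). A1 meets JW tangentially, so ZJ is at right angles to JW, so JW runs along (−sin 227°, cos 227°); with |JW| = 15.9, W = (24.91, -28.16). Then |GW| = |W − G| = 37.59.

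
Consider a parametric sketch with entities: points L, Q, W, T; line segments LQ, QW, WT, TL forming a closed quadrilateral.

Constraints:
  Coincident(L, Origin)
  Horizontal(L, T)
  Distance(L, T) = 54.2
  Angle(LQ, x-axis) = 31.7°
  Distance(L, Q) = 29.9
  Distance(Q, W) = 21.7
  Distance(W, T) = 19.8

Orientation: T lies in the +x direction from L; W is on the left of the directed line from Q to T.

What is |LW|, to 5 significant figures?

50.455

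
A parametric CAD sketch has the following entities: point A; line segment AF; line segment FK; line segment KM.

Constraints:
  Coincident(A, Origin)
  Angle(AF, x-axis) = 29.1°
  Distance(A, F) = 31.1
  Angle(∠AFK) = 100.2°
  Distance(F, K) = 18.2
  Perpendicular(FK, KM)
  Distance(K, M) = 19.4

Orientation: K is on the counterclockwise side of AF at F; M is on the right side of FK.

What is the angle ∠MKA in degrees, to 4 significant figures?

142.2°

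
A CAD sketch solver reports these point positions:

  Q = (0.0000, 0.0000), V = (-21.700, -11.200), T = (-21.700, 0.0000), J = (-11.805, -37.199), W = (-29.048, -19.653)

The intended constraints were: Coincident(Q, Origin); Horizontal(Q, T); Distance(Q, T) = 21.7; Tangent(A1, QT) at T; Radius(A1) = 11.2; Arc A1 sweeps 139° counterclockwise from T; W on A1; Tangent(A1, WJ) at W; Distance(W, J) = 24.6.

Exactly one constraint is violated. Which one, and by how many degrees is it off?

Tangent(A1, WJ) at W — off by 4.50°.

Q = (0.00, 0.00) ✓; Q.y = 0.00, T.y = 0.00 ✓; |QT| = 21.70 ✓; ∠(VT, TQ) = 90.00° ✓; |VT| = 11.20 ✓; bearing(V→W) − bearing(V→T) = 139.0° ✓; |VW| = 11.20 ✓; ∠(VW, WJ) = 94.50° ✗; |WJ| = 24.60 ✓.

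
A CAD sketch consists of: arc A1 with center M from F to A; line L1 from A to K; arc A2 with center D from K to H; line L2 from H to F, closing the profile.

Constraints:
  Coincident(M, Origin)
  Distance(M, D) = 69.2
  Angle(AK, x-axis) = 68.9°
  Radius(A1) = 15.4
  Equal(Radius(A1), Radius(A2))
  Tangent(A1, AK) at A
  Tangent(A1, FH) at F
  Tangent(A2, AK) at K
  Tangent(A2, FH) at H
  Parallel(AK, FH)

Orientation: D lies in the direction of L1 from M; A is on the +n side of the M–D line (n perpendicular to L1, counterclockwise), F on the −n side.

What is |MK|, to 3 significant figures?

70.9

The slot axis is L1's direction at 68.9°, so u = (cos 68.9°, sin 68.9°) = (0.360, 0.933) and n = (−sin 68.9°, cos 68.9°) = (-0.933, 0.360). M is at the origin and D lies 69.2 along u from M, so D = 69.2·u = (24.9, 64.6). Tangency of A1 to both parallel lines with radius 15.4 puts A and F at M ± 15.4·n: A = (-14.4, 5.54), F = (14.4, -5.54). Equal radii place K and H the same way about D: K = D + 15.4·n = (10.5, 70.1), H = D − 15.4·n = (39.3, 59.0). Then |MK| = |K − M| = 70.9.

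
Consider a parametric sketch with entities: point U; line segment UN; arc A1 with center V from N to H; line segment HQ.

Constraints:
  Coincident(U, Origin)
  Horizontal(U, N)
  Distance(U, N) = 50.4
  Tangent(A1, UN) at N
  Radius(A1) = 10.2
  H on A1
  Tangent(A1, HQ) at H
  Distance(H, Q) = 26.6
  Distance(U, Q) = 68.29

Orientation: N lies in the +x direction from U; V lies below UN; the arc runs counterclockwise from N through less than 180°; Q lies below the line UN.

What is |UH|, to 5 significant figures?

44.841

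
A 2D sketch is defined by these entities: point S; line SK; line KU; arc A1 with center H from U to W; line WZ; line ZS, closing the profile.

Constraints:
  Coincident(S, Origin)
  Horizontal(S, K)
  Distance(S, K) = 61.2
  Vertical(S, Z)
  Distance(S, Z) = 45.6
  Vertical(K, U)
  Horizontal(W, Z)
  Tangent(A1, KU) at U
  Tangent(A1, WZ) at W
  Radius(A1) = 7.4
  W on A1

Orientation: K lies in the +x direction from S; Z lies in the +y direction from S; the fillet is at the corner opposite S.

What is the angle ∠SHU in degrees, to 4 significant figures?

144.6°

The virtual corner opposite S is at (61.20, 45.60). The tangent condition forces HU to be normal to KU and tangency of A1 to WZ means the radius HW is perpendicular to WZ, with radius 7.4, so the center H sits 7.4 in from both sides at H = (53.80, 38.20). That places the tangent points at U = (61.20, 38.20) on KU and W = (53.80, 45.60) on WZ. Then cos ∠SHU = HS·HU / (|HS||HU|), giving 144.6°.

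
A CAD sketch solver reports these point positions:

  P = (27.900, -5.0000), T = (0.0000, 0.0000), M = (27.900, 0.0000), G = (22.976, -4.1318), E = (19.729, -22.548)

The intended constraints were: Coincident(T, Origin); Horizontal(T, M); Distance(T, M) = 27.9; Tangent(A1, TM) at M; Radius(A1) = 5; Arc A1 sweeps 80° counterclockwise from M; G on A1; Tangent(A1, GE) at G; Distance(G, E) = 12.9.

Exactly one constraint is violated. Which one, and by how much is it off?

Distance(G, E) = 12.9 — off by 5.80.

T = (0.00, 0.00) ✓; T.y = 0.00, M.y = 0.00 ✓; |TM| = 27.90 ✓; ∠(PM, MT) = 90.00° ✓; |PM| = 5.000 ✓; bearing(P→G) − bearing(P→M) = 80.00° ✓; |PG| = 5.000 ✓; ∠(PG, GE) = 90.00° ✓; |GE| = 18.70 ✗.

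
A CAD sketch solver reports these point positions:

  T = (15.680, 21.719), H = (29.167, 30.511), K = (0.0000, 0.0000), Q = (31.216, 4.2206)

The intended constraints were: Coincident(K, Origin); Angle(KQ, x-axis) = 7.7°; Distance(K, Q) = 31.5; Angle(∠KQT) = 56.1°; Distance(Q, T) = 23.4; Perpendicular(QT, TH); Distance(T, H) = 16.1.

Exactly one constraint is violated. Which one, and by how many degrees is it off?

Perpendicular(QT, TH) — off by 8.50°.

K = (0.00, 0.00) ✓; KQ at 7.700° ✓; |KQ| = 31.50 ✓; ∠KQT = 56.10° ✓; |QT| = 23.40 ✓; ∠(QT, TH) = 98.50° ✗; |TH| = 16.10 ✓.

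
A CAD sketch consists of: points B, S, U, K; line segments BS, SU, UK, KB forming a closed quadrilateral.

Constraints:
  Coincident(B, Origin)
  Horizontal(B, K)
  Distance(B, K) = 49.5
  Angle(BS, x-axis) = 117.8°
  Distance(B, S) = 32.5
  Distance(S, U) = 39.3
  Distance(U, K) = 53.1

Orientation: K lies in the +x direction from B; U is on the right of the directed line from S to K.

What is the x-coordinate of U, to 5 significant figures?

-2.9005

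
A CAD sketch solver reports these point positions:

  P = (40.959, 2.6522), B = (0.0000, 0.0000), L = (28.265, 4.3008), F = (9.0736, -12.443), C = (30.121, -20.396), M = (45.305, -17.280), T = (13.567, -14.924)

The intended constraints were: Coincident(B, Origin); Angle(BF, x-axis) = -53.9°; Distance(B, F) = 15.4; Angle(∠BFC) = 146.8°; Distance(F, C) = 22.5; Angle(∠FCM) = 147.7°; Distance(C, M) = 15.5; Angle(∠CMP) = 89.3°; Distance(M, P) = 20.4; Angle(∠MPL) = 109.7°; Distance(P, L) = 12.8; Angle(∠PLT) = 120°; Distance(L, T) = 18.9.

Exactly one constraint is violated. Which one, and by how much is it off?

Distance(L, T) = 18.9 — off by 5.30.

B = (0.00, 0.00) ✓; BF at -53.90° ✓; |BF| = 15.40 ✓; ∠BFC = 146.8° ✓; |FC| = 22.50 ✓; ∠FCM = 147.7° ✓; |CM| = 15.50 ✓; ∠CMP = 89.30° ✓; |MP| = 20.40 ✓; ∠MPL = 109.7° ✓; |PL| = 12.80 ✓; ∠PLT = 120.0° ✓; |LT| = 24.20 ✗.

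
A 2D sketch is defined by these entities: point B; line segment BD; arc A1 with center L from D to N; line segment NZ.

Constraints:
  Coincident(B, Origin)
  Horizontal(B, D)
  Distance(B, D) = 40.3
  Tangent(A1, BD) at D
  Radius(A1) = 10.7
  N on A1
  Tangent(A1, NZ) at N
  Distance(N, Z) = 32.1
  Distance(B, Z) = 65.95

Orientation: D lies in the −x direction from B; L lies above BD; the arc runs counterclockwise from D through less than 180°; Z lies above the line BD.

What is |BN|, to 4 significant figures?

35.73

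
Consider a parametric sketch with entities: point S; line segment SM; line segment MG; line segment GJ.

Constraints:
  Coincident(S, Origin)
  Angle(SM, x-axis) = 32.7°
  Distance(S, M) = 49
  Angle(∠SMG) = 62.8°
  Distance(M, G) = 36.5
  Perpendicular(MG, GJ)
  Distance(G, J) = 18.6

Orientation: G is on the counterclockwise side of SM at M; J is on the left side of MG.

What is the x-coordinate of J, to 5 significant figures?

0.32790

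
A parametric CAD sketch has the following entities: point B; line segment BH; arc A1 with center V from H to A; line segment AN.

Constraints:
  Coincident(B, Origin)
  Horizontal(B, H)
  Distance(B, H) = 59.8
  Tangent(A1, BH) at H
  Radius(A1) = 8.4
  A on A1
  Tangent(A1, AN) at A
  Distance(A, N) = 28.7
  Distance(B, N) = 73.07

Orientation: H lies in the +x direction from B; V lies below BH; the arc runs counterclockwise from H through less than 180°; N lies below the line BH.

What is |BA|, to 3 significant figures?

53.2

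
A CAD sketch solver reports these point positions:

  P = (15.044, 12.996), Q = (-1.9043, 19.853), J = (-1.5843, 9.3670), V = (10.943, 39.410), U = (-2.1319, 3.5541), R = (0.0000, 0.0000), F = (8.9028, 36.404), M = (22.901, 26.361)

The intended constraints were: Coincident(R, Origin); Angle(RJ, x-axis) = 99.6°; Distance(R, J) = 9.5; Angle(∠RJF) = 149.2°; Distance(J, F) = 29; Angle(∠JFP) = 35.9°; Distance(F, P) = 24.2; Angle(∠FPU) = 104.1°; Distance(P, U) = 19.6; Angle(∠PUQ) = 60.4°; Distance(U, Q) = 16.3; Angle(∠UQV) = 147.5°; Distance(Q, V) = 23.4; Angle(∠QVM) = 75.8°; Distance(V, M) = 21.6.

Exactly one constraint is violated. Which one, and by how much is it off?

Distance(V, M) = 21.6 — off by 3.90.

R = (0.00, 0.00) ✓; RJ at 99.60° ✓; |RJ| = 9.500 ✓; ∠RJF = 149.2° ✓; |JF| = 29.00 ✓; ∠JFP = 35.90° ✓; |FP| = 24.20 ✓; ∠FPU = 104.1° ✓; |PU| = 19.60 ✓; ∠PUQ = 60.40° ✓; |UQ| = 16.30 ✓; ∠UQV = 147.5° ✓; |QV| = 23.40 ✓; ∠QVM = 75.80° ✓; |VM| = 17.70 ✗.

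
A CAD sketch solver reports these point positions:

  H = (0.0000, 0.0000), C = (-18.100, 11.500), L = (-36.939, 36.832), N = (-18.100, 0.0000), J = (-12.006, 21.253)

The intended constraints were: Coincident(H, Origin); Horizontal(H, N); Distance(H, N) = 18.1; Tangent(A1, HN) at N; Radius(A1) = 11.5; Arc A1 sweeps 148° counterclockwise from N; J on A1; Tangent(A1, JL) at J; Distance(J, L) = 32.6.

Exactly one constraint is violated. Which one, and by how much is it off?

Distance(J, L) = 32.6 — off by 3.20.

H = (0.00, 0.00) ✓; H.y = 0.00, N.y = 0.00 ✓; |HN| = 18.10 ✓; ∠(CN, NH) = 90.00° ✓; |CN| = 11.50 ✓; bearing(C→J) − bearing(C→N) = 148.0° ✓; |CJ| = 11.50 ✓; ∠(CJ, JL) = 90.00° ✓; |JL| = 29.40 ✗.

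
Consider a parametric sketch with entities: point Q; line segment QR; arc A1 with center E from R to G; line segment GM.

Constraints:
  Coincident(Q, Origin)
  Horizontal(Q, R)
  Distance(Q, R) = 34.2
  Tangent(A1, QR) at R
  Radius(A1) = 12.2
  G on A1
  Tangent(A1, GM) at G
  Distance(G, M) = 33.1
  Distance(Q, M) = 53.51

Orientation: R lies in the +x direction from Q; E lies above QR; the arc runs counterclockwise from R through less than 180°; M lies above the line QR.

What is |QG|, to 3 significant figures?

48.3

Q is at the origin; Q and R share the same y with |QR| = 34.2 and R on the +x side, so R = (34.2, 0.00). Tangency of A1 to QR means the radius ER is perpendicular to QR, so E = R + (0, 12.2) = (34.2, 12.2). Since EG ⟂ GM (tangency), |EM| = √(12.2² + 33.1²) = 35.3 regardless of where G sits on A1. So M lies on both circle(Q, 53.51) and circle(E, 35.3); the above-QR intersection is M = (26.3, 46.6). G is the foot of the tangent from M: G = (44.4, 18.9).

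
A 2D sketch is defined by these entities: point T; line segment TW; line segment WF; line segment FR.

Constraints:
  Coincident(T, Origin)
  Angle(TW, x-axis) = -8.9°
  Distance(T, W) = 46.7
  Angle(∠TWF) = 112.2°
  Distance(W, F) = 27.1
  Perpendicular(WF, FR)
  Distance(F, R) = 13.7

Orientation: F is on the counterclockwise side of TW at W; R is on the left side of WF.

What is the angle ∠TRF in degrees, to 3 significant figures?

123°

T is at the origin; TW runs at -8.9° with length 46.7, so W = 46.7·(cos -8.9°, sin -8.9°) = (46.1, -7.22). ∠TWF = 112.2°, so WF runs at -8.9° + (180° − 112.2°) = 58.9° from the x-axis; with |WF| = 27.1, F = W + 27.1·(cos 58.9°, sin 58.9°) = (60.1, 16.0). WF is perpendicular to FR; with |FR| = 13.7 on the left of WF, R = F + 13.7·(-0.856, 0.517) = (48.4, 23.1). Then cos ∠TRF = RT·RF / (|RT||RF|), giving 123°.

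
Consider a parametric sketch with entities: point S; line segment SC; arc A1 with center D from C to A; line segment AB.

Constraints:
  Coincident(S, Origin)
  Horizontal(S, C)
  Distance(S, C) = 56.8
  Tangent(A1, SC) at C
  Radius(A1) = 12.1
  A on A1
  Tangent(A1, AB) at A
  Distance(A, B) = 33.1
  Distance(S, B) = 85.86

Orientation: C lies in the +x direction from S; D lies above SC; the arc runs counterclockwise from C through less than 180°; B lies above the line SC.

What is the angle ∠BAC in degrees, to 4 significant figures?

140.1°

S is at the origin; S and C share the same y with |SC| = 56.8 and C on the +x side, so C = (56.80, 0.000). Since A1 is tangent to SC there, DC ⟂ SC, so D = C + (0, 12.1) = (56.80, 12.10). Since DA ⟂ AB (tangency), |DB| = √(12.1² + 33.1²) = 35.24 regardless of where A sits on A1. So B lies on both circle(S, 85.86) and circle(D, 35.24); the above-SC intersection is B = (74.59, 42.52). A is the foot of the tangent from B: A = (68.71, 9.949).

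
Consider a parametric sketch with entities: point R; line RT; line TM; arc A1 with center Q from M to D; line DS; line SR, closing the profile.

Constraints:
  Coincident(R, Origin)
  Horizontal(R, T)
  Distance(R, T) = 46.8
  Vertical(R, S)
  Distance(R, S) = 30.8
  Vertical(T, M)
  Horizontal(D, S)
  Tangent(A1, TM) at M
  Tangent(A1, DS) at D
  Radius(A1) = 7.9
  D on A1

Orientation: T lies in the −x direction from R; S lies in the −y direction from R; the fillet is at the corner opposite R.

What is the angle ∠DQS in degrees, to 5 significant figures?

78.520°

R is at the origin; R and T share the same y with |RT| = 46.8 and T on the −x side, so T = (-46.800, 0.0000). R and S share the same x with |RS| = 30.8 and S on the −y side, so S = (0.0000, -30.800). The virtual corner opposite R is at (-46.800, -30.800). A1 meets TM tangentially, so QM is at right angles to TM and the tangent condition forces QD to be normal to DS, with radius 7.9, so the center Q sits 7.9 in from both sides at Q = (-38.900, -22.900). That places the tangent points at M = (-46.800, -22.900) on TM and D = (-38.900, -30.800) on DS. Then cos ∠DQS = QD·QS / (|QD||QS|), giving 78.520°.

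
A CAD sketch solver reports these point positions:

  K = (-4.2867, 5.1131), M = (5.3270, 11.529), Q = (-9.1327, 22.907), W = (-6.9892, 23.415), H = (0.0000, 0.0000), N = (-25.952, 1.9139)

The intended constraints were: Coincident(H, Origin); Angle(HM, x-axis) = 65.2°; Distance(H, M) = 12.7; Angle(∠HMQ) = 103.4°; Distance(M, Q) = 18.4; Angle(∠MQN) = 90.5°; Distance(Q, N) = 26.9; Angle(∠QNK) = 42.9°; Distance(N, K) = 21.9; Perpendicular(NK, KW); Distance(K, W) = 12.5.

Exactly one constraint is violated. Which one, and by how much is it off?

Distance(K, W) = 12.5 — off by 6.00.

H = (0.00, 0.00) ✓; HM at 65.20° ✓; |HM| = 12.70 ✓; ∠HMQ = 103.4° ✓; |MQ| = 18.40 ✓; ∠MQN = 90.50° ✓; |QN| = 26.90 ✓; ∠QNK = 42.90° ✓; |NK| = 21.90 ✓; ∠(NK, KW) = 90.00° ✓; |KW| = 18.50 ✗.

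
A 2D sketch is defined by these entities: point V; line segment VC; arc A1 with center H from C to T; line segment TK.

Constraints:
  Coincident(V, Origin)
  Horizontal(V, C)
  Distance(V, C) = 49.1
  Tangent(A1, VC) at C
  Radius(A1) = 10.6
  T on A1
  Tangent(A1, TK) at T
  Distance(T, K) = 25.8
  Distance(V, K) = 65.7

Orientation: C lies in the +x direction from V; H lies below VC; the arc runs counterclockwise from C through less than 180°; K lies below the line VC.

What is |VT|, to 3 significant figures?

43.2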